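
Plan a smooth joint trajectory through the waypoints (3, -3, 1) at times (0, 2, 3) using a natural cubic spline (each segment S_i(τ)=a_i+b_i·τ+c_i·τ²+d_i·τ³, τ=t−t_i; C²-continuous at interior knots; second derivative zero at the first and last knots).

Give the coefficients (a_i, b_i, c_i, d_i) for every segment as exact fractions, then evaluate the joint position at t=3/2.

  seg 0: a=3 b=-16/3 c=0 d=7/12
  seg 1: a=-3 b=5/3 c=7/2 d=-7/6
S(3/2) = -97/32

Δ: Δ0=-3, Δ1=4
row 1: diag=6, rhs=42; c'=1/6, d'=7
back: M1=7
M: M0=0, M1=7, M2=0
seg 0: a=3, c=M0/2=0, d=(M1−M0)/(6·2)=7/12, b=Δ0−h0·(2M0+M1)/6=-16/3
seg 1: a=-3, c=M1/2=7/2, d=(M2−M1)/(6·1)=-7/6, b=Δ1−h1·(2M1+M2)/6=5/3
t_q=3/2 → seg 0, τ=3/2; S=3+-16/3·τ+0·τ²+7/12·τ³=-97/32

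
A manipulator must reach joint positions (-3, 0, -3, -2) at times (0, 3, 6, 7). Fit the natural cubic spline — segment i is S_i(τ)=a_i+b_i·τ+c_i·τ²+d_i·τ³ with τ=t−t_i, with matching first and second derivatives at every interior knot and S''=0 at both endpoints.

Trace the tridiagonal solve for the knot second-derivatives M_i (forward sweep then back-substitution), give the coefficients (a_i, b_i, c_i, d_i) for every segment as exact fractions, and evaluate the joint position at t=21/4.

Δ: Δ0=1, Δ1=-1, Δ2=1
row 1: diag=12, rhs=-12; c'=1/4, d'=-1
row 2: denom=8−3·1/4=29/4; d'=(12−3·-1)/(29/4)=60/29
back: M2=60/29
back: M1=-1−1/4·60/29=-44/29
M: M0=0, M1=-44/29, M2=60/29, M3=0
seg 0: a=-3, c=M0/2=0, d=(M1−M0)/(6·3)=-22/261, b=Δ0−h0·(2M0+M1)/6=51/29
seg 1: a=0, c=M1/2=-22/29, d=(M2−M1)/(6·3)=52/261, b=Δ1−h1·(2M1+M2)/6=-15/29
seg 2: a=-3, c=M2/2=30/29, d=(M3−M2)/(6·1)=-10/29, b=Δ2−h2·(2M2+M3)/6=9/29
t_q=21/4 → seg 1, τ=9/4; S=0+-15/29·τ+-22/29·τ²+52/261·τ³=-1269/464

  seg 0: a=-3 b=51/29 c=0 d=-22/261
  seg 1: a=0 b=-15/29 c=-22/29 d=52/261
  seg 2: a=-3 b=9/29 c=30/29 d=-10/29
S(21/4) = -1269/464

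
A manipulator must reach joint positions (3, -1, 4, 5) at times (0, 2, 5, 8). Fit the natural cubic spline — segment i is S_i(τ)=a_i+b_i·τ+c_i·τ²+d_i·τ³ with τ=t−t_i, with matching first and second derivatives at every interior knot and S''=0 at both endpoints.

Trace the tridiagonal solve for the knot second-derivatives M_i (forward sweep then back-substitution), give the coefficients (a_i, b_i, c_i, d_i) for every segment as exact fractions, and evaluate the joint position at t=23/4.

  seg 0: a=3 b=-106/37 c=0 d=8/37
  seg 1: a=-1 b=-10/37 c=48/37 d=-217/999
  seg 2: a=4 b=61/37 c=-73/111 d=73/999
S(23/4) = 11597/2368

Δ: Δ0=-2, Δ1=5/3, Δ2=1/3
row 1: diag=10, rhs=22; c'=3/10, d'=11/5
row 2: denom=12−3·3/10=111/10; d'=(-8−3·11/5)/(111/10)=-146/111
back: M2=-146/111
back: M1=11/5−3/10·-146/111=96/37
M: M0=0, M1=96/37, M2=-146/111, M3=0
seg 0: a=3, c=M0/2=0, d=(M1−M0)/(6·2)=8/37, b=Δ0−h0·(2M0+M1)/6=-106/37
seg 1: a=-1, c=M1/2=48/37, d=(M2−M1)/(6·3)=-217/999, b=Δ1−h1·(2M1+M2)/6=-10/37
seg 2: a=4, c=M2/2=-73/111, d=(M3−M2)/(6·3)=73/999, b=Δ2−h2·(2M2+M3)/6=61/37
t_q=23/4 → seg 2, τ=3/4; S=4+61/37·τ+-73/111·τ²+73/999·τ³=11597/2368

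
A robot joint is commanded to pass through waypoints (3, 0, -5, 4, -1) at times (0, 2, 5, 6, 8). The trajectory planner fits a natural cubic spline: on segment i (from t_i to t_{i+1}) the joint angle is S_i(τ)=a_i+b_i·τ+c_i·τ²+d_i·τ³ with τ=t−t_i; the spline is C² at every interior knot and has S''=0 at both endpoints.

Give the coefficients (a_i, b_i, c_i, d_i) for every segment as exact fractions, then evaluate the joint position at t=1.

  seg 0: a=3 b=-233/624 c=0 d=-703/2496
  seg 1: a=0 b=-1171/312 c=-703/416 d=229/288
  seg 2: a=-5 b=9455/1248 c=1137/208 d=-5045/1248
  seg 3: a=4 b=1991/312 c=-2771/416 d=2771/2496
S(1) = 1951/832

Δ: Δ0=-3/2, Δ1=-5/3, Δ2=9, Δ3=-5/2
row 1: diag=10, rhs=-1; c'=3/10, d'=-1/10
row 2: denom=8−3·3/10=71/10; d'=(64−3·-1/10)/(71/10)=643/71
row 3: denom=6−1·10/71=416/71; d'=(-69−1·643/71)/(416/71)=-2771/208
back: M3=-2771/208
back: M2=643/71−10/71·-2771/208=1137/104
back: M1=-1/10−3/10·1137/104=-703/208
M: M0=0, M1=-703/208, M2=1137/104, M3=-2771/208, M4=0
seg 0: a=3, c=M0/2=0, d=(M1−M0)/(6·2)=-703/2496, b=Δ0−h0·(2M0+M1)/6=-233/624
seg 1: a=0, c=M1/2=-703/416, d=(M2−M1)/(6·3)=229/288, b=Δ1−h1·(2M1+M2)/6=-1171/312
seg 2: a=-5, c=M2/2=1137/208, d=(M3−M2)/(6·1)=-5045/1248, b=Δ2−h2·(2M2+M3)/6=9455/1248
seg 3: a=4, c=M3/2=-2771/416, d=(M4−M3)/(6·2)=2771/2496, b=Δ3−h3·(2M3+M4)/6=1991/312
t_q=1 → seg 0, τ=1; S=3+-233/624·τ+0·τ²+-703/2496·τ³=1951/832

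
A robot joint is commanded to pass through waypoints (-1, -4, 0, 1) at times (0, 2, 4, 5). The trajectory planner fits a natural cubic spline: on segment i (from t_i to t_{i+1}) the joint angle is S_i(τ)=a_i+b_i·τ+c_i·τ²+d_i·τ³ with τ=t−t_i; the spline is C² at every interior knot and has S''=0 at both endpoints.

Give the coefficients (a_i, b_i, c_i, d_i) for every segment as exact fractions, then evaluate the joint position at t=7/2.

Δ: Δ0=-3/2, Δ1=2, Δ2=1
row 1: diag=8, rhs=21; c'=1/4, d'=21/8
row 2: denom=6−2·1/4=11/2; d'=(-6−2·21/8)/(11/2)=-45/22
back: M2=-45/22
back: M1=21/8−1/4·-45/22=69/22
M: M0=0, M1=69/22, M2=-45/22, M3=0
seg 0: a=-1, c=M0/2=0, d=(M1−M0)/(6·2)=23/88, b=Δ0−h0·(2M0+M1)/6=-28/11
seg 1: a=-4, c=M1/2=69/44, d=(M2−M1)/(6·2)=-19/44, b=Δ1−h1·(2M1+M2)/6=13/22
seg 2: a=0, c=M2/2=-45/44, d=(M3−M2)/(6·1)=15/44, b=Δ2−h2·(2M2+M3)/6=37/22
t_q=7/2 → seg 1, τ=3/2; S=-4+13/22·τ+69/44·τ²+-19/44·τ³=-367/352

  seg 0: a=-1 b=-28/11 c=0 d=23/88
  seg 1: a=-4 b=13/22 c=69/44 d=-19/44
  seg 2: a=0 b=37/22 c=-45/44 d=15/44
S(7/2) = -367/352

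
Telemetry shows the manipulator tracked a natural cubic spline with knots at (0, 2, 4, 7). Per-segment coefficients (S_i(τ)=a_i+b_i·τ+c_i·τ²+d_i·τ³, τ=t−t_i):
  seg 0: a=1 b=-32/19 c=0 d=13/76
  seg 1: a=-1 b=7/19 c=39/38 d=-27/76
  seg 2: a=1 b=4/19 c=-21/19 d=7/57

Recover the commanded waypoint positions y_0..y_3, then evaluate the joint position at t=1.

y_0=1 y_1=-1 y_2=1 y_3=-5
S(1) = -39/76

y_0 = S_0(0) = a_0 = 1
y_1 = S_1(0) = a_1 = -1
y_2 = S_2(0) = a_2 = 1
y_3 = S_2(3) = -5
t_q=1 is in segment 0 (τ=1); S_0(τ)=-39/76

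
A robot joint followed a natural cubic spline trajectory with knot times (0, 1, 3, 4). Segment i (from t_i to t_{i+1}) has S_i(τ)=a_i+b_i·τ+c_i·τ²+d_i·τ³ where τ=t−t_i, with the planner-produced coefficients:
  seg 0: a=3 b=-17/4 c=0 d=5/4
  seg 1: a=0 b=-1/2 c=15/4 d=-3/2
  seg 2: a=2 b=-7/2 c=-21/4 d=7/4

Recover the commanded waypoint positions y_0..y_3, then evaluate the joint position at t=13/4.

y_0=3 y_1=0 y_2=2 y_3=-5
S(13/4) = 211/256

y_0 = S_0(0) = a_0 = 3
y_1 = S_1(0) = a_1 = 0
y_2 = S_2(0) = a_2 = 2
y_3 = S_2(1) = -5
t_q=13/4 is in segment 2 (τ=1/4); S_2(τ)=211/256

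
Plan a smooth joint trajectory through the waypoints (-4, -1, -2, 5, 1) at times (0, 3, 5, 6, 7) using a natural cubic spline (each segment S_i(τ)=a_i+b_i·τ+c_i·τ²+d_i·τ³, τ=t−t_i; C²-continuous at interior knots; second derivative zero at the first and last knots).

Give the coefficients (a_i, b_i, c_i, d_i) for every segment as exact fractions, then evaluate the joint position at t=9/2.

Δ: Δ0=1, Δ1=-1/2, Δ2=7, Δ3=-4
row 1: diag=10, rhs=-9; c'=1/5, d'=-9/10
row 2: denom=6−2·1/5=28/5; d'=(45−2·-9/10)/(28/5)=117/14
row 3: denom=4−1·5/28=107/28; d'=(-66−1·117/14)/(107/28)=-2082/107
back: M3=-2082/107
back: M2=117/14−5/28·-2082/107=1266/107
back: M1=-9/10−1/5·1266/107=-699/214
M: M0=0, M1=-699/214, M2=1266/107, M3=-2082/107, M4=0
seg 0: a=-4, c=M0/2=0, d=(M1−M0)/(6·3)=-233/1284, b=Δ0−h0·(2M0+M1)/6=1127/428
seg 1: a=-1, c=M1/2=-699/428, d=(M2−M1)/(6·2)=1077/856, b=Δ1−h1·(2M1+M2)/6=-485/214
seg 2: a=-2, c=M2/2=633/107, d=(M3−M2)/(6·1)=-558/107, b=Δ2−h2·(2M2+M3)/6=674/107
seg 3: a=5, c=M3/2=-1041/107, d=(M4−M3)/(6·1)=347/107, b=Δ3−h3·(2M3+M4)/6=266/107
t_q=9/2 → seg 1, τ=3/2; S=-1+-485/214·τ+-699/428·τ²+1077/856·τ³=-26213/6848

  seg 0: a=-4 b=1127/428 c=0 d=-233/1284
  seg 1: a=-1 b=-485/214 c=-699/428 d=1077/856
  seg 2: a=-2 b=674/107 c=633/107 d=-558/107
  seg 3: a=5 b=266/107 c=-1041/107 d=347/107
S(9/2) = -26213/6848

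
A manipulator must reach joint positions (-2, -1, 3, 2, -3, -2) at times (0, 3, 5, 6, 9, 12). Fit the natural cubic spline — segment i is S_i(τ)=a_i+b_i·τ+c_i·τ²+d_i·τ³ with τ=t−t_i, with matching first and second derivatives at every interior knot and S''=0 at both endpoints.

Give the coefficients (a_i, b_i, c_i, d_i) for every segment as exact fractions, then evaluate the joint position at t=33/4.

Δ: Δ0=1/3, Δ1=2, Δ2=-1, Δ3=-5/3, Δ4=1/3
row 1: diag=10, rhs=10; c'=1/5, d'=1
row 2: denom=6−2·1/5=28/5; d'=(-18−2·1)/(28/5)=-25/7
row 3: denom=8−1·5/28=219/28; d'=(-4−1·-25/7)/(219/28)=-4/73
row 4: denom=12−3·28/73=792/73; d'=(12−3·-4/73)/(792/73)=37/33
back: M4=37/33
back: M3=-4/73−28/73·37/33=-16/33
back: M2=-25/7−5/28·-16/33=-115/33
back: M1=1−1/5·-115/33=56/33
M: M0=0, M1=56/33, M2=-115/33, M3=-16/33, M4=37/33, M5=0
seg 0: a=-2, c=M0/2=0, d=(M1−M0)/(6·3)=28/297, b=Δ0−h0·(2M0+M1)/6=-17/33
seg 1: a=-1, c=M1/2=28/33, d=(M2−M1)/(6·2)=-19/44, b=Δ1−h1·(2M1+M2)/6=67/33
seg 2: a=3, c=M2/2=-115/66, d=(M3−M2)/(6·1)=1/2, b=Δ2−h2·(2M2+M3)/6=8/33
seg 3: a=2, c=M3/2=-8/33, d=(M4−M3)/(6·3)=53/594, b=Δ3−h3·(2M3+M4)/6=-115/66
seg 4: a=-3, c=M4/2=37/66, d=(M5−M4)/(6·3)=-37/594, b=Δ4−h4·(2M4+M5)/6=-26/33
t_q=33/4 → seg 3, τ=9/4; S=2+-115/66·τ+-8/33·τ²+53/594·τ³=-3001/1408

  seg 0: a=-2 b=-17/33 c=0 d=28/297
  seg 1: a=-1 b=67/33 c=28/33 d=-19/44
  seg 2: a=3 b=8/33 c=-115/66 d=1/2
  seg 3: a=2 b=-115/66 c=-8/33 d=53/594
  seg 4: a=-3 b=-26/33 c=37/66 d=-37/594
S(33/4) = -3001/1408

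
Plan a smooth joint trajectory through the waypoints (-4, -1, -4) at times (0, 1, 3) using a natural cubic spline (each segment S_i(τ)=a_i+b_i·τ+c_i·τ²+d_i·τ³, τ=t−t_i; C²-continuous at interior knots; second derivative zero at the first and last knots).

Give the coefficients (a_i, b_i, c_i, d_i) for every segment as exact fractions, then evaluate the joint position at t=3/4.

Δ: Δ0=3, Δ1=-3/2
row 1: diag=6, rhs=-27; c'=1/3, d'=-9/2
back: M1=-9/2
M: M0=0, M1=-9/2, M2=0
seg 0: a=-4, c=M0/2=0, d=(M1−M0)/(6·1)=-3/4, b=Δ0−h0·(2M0+M1)/6=15/4
seg 1: a=-1, c=M1/2=-9/4, d=(M2−M1)/(6·2)=3/8, b=Δ1−h1·(2M1+M2)/6=3/2
t_q=3/4 → seg 0, τ=3/4; S=-4+15/4·τ+0·τ²+-3/4·τ³=-385/256

  seg 0: a=-4 b=15/4 c=0 d=-3/4
  seg 1: a=-1 b=3/2 c=-9/4 d=3/8
S(3/4) = -385/256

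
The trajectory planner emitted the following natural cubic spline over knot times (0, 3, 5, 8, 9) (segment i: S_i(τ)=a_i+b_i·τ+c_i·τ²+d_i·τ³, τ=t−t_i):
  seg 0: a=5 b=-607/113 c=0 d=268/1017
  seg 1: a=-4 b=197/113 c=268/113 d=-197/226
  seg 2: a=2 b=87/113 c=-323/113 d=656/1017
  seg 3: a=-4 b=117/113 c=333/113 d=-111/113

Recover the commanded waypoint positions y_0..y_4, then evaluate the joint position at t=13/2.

y_0 = S_0(0) = a_0 = 5
y_1 = S_1(0) = a_1 = -4
y_2 = S_2(0) = a_2 = 2
y_3 = S_3(0) = a_3 = -4
y_4 = S_3(1) = -1
t_q=13/2 is in segment 2 (τ=3/2); S_2(τ)=-497/452

y_0=5 y_1=-4 y_2=2 y_3=-4 y_4=-1
S(13/2) = -497/452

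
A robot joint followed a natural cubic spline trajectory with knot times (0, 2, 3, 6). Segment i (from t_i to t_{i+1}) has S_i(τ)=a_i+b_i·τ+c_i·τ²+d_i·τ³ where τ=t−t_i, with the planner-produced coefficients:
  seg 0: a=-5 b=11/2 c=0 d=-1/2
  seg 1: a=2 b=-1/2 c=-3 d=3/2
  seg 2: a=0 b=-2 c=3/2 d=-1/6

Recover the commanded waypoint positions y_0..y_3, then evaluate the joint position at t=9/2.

y_0=-5 y_1=2 y_2=0 y_3=3
S(9/2) = -3/16

y_0 = S_0(0) = a_0 = -5
y_1 = S_1(0) = a_1 = 2
y_2 = S_2(0) = a_2 = 0
y_3 = S_2(3) = 3
t_q=9/2 is in segment 2 (τ=3/2); S_2(τ)=-3/16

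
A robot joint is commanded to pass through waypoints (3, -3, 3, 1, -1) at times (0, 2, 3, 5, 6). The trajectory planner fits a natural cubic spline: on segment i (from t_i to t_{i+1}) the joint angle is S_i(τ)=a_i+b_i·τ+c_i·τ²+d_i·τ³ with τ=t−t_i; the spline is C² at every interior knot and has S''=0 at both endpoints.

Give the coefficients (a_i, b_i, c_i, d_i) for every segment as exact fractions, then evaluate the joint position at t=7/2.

Δ: Δ0=-3, Δ1=6, Δ2=-1, Δ3=-2
row 1: diag=6, rhs=54; c'=1/6, d'=9
row 2: denom=6−1·1/6=35/6; d'=(-42−1·9)/(35/6)=-306/35
row 3: denom=6−2·12/35=186/35; d'=(-6−2·-306/35)/(186/35)=67/31
back: M3=67/31
back: M2=-306/35−12/35·67/31=-294/31
back: M1=9−1/6·-294/31=328/31
M: M0=0, M1=328/31, M2=-294/31, M3=67/31, M4=0
seg 0: a=3, c=M0/2=0, d=(M1−M0)/(6·2)=82/93, b=Δ0−h0·(2M0+M1)/6=-607/93
seg 1: a=-3, c=M1/2=164/31, d=(M2−M1)/(6·1)=-311/93, b=Δ1−h1·(2M1+M2)/6=377/93
seg 2: a=3, c=M2/2=-147/31, d=(M3−M2)/(6·2)=361/372, b=Δ2−h2·(2M2+M3)/6=428/93
seg 3: a=1, c=M3/2=67/62, d=(M4−M3)/(6·1)=-67/186, b=Δ3−h3·(2M3+M4)/6=-253/93
t_q=7/2 → seg 2, τ=1/2; S=3+428/93·τ+-147/31·τ²+361/372·τ³=4203/992

  seg 0: a=3 b=-607/93 c=0 d=82/93
  seg 1: a=-3 b=377/93 c=164/31 d=-311/93
  seg 2: a=3 b=428/93 c=-147/31 d=361/372
  seg 3: a=1 b=-253/93 c=67/62 d=-67/186
S(7/2) = 4203/992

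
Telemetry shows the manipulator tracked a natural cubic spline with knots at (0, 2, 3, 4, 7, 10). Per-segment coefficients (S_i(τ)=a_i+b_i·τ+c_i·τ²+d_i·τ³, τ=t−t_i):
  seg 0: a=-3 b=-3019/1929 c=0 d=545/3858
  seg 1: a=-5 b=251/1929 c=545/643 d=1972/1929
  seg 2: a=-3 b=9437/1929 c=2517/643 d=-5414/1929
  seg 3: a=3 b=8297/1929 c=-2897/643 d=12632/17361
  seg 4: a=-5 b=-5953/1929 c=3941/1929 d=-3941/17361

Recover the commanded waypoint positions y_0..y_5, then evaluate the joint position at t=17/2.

y_0 = S_0(0) = a_0 = -3
y_1 = S_1(0) = a_1 = -5
y_2 = S_2(0) = a_2 = -3
y_3 = S_3(0) = a_3 = 3
y_4 = S_4(0) = a_4 = -5
y_5 = S_4(3) = -2
t_q=17/2 is in segment 4 (τ=3/2); S_4(τ)=-29827/5144

y_0=-3 y_1=-5 y_2=-3 y_3=3 y_4=-5 y_5=-2
S(17/2) = -29827/5144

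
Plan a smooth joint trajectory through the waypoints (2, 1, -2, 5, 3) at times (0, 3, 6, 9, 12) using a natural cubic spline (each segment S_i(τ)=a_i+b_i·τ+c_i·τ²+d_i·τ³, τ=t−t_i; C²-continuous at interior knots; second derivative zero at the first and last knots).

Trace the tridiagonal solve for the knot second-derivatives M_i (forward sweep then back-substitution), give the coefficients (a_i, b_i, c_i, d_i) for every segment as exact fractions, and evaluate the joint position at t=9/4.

  seg 0: a=2 b=23/168 c=0 d=-79/1512
  seg 1: a=1 b=-107/84 c=-79/168 d=283/1512
  seg 2: a=-2 b=23/24 c=17/14 d=-127/504
  seg 3: a=5 b=121/84 c=-59/56 d=59/504
S(9/4) = 877/512

Δ: Δ0=-1/3, Δ1=-1, Δ2=7/3, Δ3=-2/3
row 1: diag=12, rhs=-4; c'=1/4, d'=-1/3
row 2: denom=12−3·1/4=45/4; d'=(20−3·-1/3)/(45/4)=28/15
row 3: denom=12−3·4/15=56/5; d'=(-18−3·28/15)/(56/5)=-59/28
back: M3=-59/28
back: M2=28/15−4/15·-59/28=17/7
back: M1=-1/3−1/4·17/7=-79/84
M: M0=0, M1=-79/84, M2=17/7, M3=-59/28, M4=0
seg 0: a=2, c=M0/2=0, d=(M1−M0)/(6·3)=-79/1512, b=Δ0−h0·(2M0+M1)/6=23/168
seg 1: a=1, c=M1/2=-79/168, d=(M2−M1)/(6·3)=283/1512, b=Δ1−h1·(2M1+M2)/6=-107/84
seg 2: a=-2, c=M2/2=17/14, d=(M3−M2)/(6·3)=-127/504, b=Δ2−h2·(2M2+M3)/6=23/24
seg 3: a=5, c=M3/2=-59/56, d=(M4−M3)/(6·3)=59/504, b=Δ3−h3·(2M3+M4)/6=121/84
t_q=9/4 → seg 0, τ=9/4; S=2+23/168·τ+0·τ²+-79/1512·τ³=877/512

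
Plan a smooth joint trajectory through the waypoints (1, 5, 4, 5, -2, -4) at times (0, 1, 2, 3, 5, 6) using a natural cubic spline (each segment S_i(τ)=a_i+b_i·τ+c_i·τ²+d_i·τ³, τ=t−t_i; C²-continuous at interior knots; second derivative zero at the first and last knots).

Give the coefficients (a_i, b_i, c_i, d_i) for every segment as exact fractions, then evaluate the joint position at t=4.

  seg 0: a=1 b=316/57 c=0 d=-88/57
  seg 1: a=5 b=52/57 c=-88/19 d=155/57
  seg 2: a=4 b=-11/57 c=67/19 d=-7/3
  seg 3: a=5 b=-8/57 c=-66/19 d=409/456
  seg 4: a=-2 b=-373/114 c=145/76 d=-145/228
S(4) = 347/152

Δ: Δ0=4, Δ1=-1, Δ2=1, Δ3=-7/2, Δ4=-2
row 1: diag=4, rhs=-30; c'=1/4, d'=-15/2
row 2: denom=4−1·1/4=15/4; d'=(12−1·-15/2)/(15/4)=26/5
row 3: denom=6−1·4/15=86/15; d'=(-27−1·26/5)/(86/15)=-483/86
row 4: denom=6−2·15/43=228/43; d'=(9−2·-483/86)/(228/43)=145/38
back: M4=145/38
back: M3=-483/86−15/43·145/38=-132/19
back: M2=26/5−4/15·-132/19=134/19
back: M1=-15/2−1/4·134/19=-176/19
M: M0=0, M1=-176/19, M2=134/19, M3=-132/19, M4=145/38, M5=0
seg 0: a=1, c=M0/2=0, d=(M1−M0)/(6·1)=-88/57, b=Δ0−h0·(2M0+M1)/6=316/57
seg 1: a=5, c=M1/2=-88/19, d=(M2−M1)/(6·1)=155/57, b=Δ1−h1·(2M1+M2)/6=52/57
seg 2: a=4, c=M2/2=67/19, d=(M3−M2)/(6·1)=-7/3, b=Δ2−h2·(2M2+M3)/6=-11/57
seg 3: a=5, c=M3/2=-66/19, d=(M4−M3)/(6·2)=409/456, b=Δ3−h3·(2M3+M4)/6=-8/57
seg 4: a=-2, c=M4/2=145/76, d=(M5−M4)/(6·1)=-145/228, b=Δ4−h4·(2M4+M5)/6=-373/114
t_q=4 → seg 3, τ=1; S=5+-8/57·τ+-66/19·τ²+409/456·τ³=347/152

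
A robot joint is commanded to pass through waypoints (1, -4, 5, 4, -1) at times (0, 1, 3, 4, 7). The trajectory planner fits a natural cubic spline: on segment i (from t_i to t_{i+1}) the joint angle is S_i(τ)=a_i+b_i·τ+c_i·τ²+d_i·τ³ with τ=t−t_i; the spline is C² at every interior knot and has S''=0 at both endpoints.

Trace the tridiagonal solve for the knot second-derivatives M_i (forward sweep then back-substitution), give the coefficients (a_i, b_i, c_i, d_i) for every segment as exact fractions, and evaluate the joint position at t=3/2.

Δ: Δ0=-5, Δ1=9/2, Δ2=-1, Δ3=-5/3
row 1: diag=6, rhs=57; c'=1/3, d'=19/2
row 2: denom=6−2·1/3=16/3; d'=(-33−2·19/2)/(16/3)=-39/4
row 3: denom=8−1·3/16=125/16; d'=(-4−1·-39/4)/(125/16)=92/125
back: M3=92/125
back: M2=-39/4−3/16·92/125=-1236/125
back: M1=19/2−1/3·-1236/125=3199/250
M: M0=0, M1=3199/250, M2=-1236/125, M3=92/125, M4=0
seg 0: a=1, c=M0/2=0, d=(M1−M0)/(6·1)=3199/1500, b=Δ0−h0·(2M0+M1)/6=-10699/1500
seg 1: a=-4, c=M1/2=3199/500, d=(M2−M1)/(6·2)=-5671/3000, b=Δ1−h1·(2M1+M2)/6=-551/750
seg 2: a=5, c=M2/2=-618/125, d=(M3−M2)/(6·1)=664/375, b=Δ2−h2·(2M2+M3)/6=163/75
seg 3: a=4, c=M3/2=46/125, d=(M4−M3)/(6·3)=-46/1125, b=Δ3−h3·(2M3+M4)/6=-901/375
t_q=3/2 → seg 1, τ=1/2; S=-4+-551/750·τ+3199/500·τ²+-5671/3000·τ³=-24033/8000

  seg 0: a=1 b=-10699/1500 c=0 d=3199/1500
  seg 1: a=-4 b=-551/750 c=3199/500 d=-5671/3000
  seg 2: a=5 b=163/75 c=-618/125 d=664/375
  seg 3: a=4 b=-901/375 c=46/125 d=-46/1125
S(3/2) = -24033/8000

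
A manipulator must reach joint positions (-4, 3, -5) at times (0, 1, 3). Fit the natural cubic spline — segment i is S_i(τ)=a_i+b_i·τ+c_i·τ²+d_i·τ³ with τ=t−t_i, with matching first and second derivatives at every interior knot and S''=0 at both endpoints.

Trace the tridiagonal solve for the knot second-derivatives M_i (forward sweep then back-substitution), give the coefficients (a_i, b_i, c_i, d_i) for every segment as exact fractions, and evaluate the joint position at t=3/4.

  seg 0: a=-4 b=53/6 c=0 d=-11/6
  seg 1: a=3 b=10/3 c=-11/2 d=11/12
S(3/4) = 237/128

Δ: Δ0=7, Δ1=-4
row 1: diag=6, rhs=-66; c'=1/3, d'=-11
back: M1=-11
M: M0=0, M1=-11, M2=0
seg 0: a=-4, c=M0/2=0, d=(M1−M0)/(6·1)=-11/6, b=Δ0−h0·(2M0+M1)/6=53/6
seg 1: a=3, c=M1/2=-11/2, d=(M2−M1)/(6·2)=11/12, b=Δ1−h1·(2M1+M2)/6=10/3
t_q=3/4 → seg 0, τ=3/4; S=-4+53/6·τ+0·τ²+-11/6·τ³=237/128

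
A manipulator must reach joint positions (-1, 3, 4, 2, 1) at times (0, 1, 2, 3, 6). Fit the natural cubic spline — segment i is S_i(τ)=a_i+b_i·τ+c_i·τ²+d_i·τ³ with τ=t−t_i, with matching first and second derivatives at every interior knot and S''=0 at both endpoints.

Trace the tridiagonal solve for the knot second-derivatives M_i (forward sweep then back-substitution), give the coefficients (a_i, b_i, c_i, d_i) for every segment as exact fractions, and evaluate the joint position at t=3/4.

  seg 0: a=-1 b=797/174 c=0 d=-101/174
  seg 1: a=3 b=247/87 c=-101/58 d=-17/174
  seg 2: a=4 b=-163/174 c=-59/29 d=169/174
  seg 3: a=2 b=-182/87 c=51/58 d=-17/174
S(3/4) = 8131/3712

Δ: Δ0=4, Δ1=1, Δ2=-2, Δ3=-1/3
row 1: diag=4, rhs=-18; c'=1/4, d'=-9/2
row 2: denom=4−1·1/4=15/4; d'=(-18−1·-9/2)/(15/4)=-18/5
row 3: denom=8−1·4/15=116/15; d'=(10−1·-18/5)/(116/15)=51/29
back: M3=51/29
back: M2=-18/5−4/15·51/29=-118/29
back: M1=-9/2−1/4·-118/29=-101/29
M: M0=0, M1=-101/29, M2=-118/29, M3=51/29, M4=0
seg 0: a=-1, c=M0/2=0, d=(M1−M0)/(6·1)=-101/174, b=Δ0−h0·(2M0+M1)/6=797/174
seg 1: a=3, c=M1/2=-101/58, d=(M2−M1)/(6·1)=-17/174, b=Δ1−h1·(2M1+M2)/6=247/87
seg 2: a=4, c=M2/2=-59/29, d=(M3−M2)/(6·1)=169/174, b=Δ2−h2·(2M2+M3)/6=-163/174
seg 3: a=2, c=M3/2=51/58, d=(M4−M3)/(6·3)=-17/174, b=Δ3−h3·(2M3+M4)/6=-182/87
t_q=3/4 → seg 0, τ=3/4; S=-1+797/174·τ+0·τ²+-101/174·τ³=8131/3712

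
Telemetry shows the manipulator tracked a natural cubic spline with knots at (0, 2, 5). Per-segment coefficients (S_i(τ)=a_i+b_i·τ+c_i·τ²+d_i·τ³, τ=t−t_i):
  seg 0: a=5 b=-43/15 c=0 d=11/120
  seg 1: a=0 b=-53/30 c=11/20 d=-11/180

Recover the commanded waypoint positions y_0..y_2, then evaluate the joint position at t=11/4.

y_0 = S_0(0) = a_0 = 5
y_1 = S_1(0) = a_1 = 0
y_2 = S_1(3) = -2
t_q=11/4 is in segment 1 (τ=3/4); S_1(τ)=-1333/1280

y_0=5 y_1=0 y_2=-2
S(11/4) = -1333/1280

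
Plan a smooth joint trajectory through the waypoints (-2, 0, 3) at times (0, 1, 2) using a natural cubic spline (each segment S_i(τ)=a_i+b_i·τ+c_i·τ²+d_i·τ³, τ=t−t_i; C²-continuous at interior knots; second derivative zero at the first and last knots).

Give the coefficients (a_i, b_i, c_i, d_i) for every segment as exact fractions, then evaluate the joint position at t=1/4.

Δ: Δ0=2, Δ1=3
row 1: diag=4, rhs=6; c'=1/4, d'=3/2
back: M1=3/2
M: M0=0, M1=3/2, M2=0
seg 0: a=-2, c=M0/2=0, d=(M1−M0)/(6·1)=1/4, b=Δ0−h0·(2M0+M1)/6=7/4
seg 1: a=0, c=M1/2=3/4, d=(M2−M1)/(6·1)=-1/4, b=Δ1−h1·(2M1+M2)/6=5/2
t_q=1/4 → seg 0, τ=1/4; S=-2+7/4·τ+0·τ²+1/4·τ³=-399/256

  seg 0: a=-2 b=7/4 c=0 d=1/4
  seg 1: a=0 b=5/2 c=3/4 d=-1/4
S(1/4) = -399/256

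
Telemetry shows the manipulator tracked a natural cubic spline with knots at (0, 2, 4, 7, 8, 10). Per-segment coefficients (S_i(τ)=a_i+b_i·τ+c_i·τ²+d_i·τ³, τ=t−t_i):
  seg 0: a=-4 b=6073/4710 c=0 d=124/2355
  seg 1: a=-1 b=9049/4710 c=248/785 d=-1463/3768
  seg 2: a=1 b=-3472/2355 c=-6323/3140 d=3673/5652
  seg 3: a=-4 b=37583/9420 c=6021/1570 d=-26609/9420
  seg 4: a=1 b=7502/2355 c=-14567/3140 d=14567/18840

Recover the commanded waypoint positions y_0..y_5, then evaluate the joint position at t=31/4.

y_0=-4 y_1=-1 y_2=1 y_3=-4 y_4=1 y_5=-5
S(31/4) = -8481/200960

y_0 = S_0(0) = a_0 = -4
y_1 = S_1(0) = a_1 = -1
y_2 = S_2(0) = a_2 = 1
y_3 = S_3(0) = a_3 = -4
y_4 = S_4(0) = a_4 = 1
y_5 = S_4(2) = -5
t_q=31/4 is in segment 3 (τ=3/4); S_3(τ)=-8481/200960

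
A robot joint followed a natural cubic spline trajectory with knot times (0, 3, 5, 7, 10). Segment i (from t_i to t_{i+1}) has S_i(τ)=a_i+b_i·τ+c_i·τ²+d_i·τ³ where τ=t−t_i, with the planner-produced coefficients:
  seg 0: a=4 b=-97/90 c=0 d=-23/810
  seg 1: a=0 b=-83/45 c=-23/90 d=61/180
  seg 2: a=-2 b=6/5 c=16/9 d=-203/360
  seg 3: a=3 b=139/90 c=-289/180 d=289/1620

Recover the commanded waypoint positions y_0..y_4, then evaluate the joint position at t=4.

y_0=4 y_1=0 y_2=-2 y_3=3 y_4=-2
S(4) = -317/180

y_0 = S_0(0) = a_0 = 4
y_1 = S_1(0) = a_1 = 0
y_2 = S_2(0) = a_2 = -2
y_3 = S_3(0) = a_3 = 3
y_4 = S_3(3) = -2
t_q=4 is in segment 1 (τ=1); S_1(τ)=-317/180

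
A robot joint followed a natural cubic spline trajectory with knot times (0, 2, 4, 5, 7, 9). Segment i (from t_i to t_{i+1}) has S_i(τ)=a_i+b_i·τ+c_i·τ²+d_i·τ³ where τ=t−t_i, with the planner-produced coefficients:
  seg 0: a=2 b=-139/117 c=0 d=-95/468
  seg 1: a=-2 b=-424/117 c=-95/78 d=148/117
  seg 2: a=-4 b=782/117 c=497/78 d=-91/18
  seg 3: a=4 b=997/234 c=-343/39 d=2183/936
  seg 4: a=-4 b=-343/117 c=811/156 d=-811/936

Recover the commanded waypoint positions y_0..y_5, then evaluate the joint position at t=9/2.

y_0=2 y_1=-2 y_2=-4 y_3=4 y_4=-4 y_5=4
S(9/2) = 63/208

y_0 = S_0(0) = a_0 = 2
y_1 = S_1(0) = a_1 = -2
y_2 = S_2(0) = a_2 = -4
y_3 = S_3(0) = a_3 = 4
y_4 = S_4(0) = a_4 = -4
y_5 = S_4(2) = 4
t_q=9/2 is in segment 2 (τ=1/2); S_2(τ)=63/208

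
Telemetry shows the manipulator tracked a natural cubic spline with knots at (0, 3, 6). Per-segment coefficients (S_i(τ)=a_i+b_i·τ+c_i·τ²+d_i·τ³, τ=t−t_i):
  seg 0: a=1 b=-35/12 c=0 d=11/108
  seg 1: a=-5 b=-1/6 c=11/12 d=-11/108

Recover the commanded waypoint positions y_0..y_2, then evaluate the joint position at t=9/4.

y_0 = S_0(0) = a_0 = 1
y_1 = S_1(0) = a_1 = -5
y_2 = S_1(3) = 0
t_q=9/4 is in segment 0 (τ=9/4); S_0(τ)=-1127/256

y_0=1 y_1=-5 y_2=0
S(9/4) = -1127/256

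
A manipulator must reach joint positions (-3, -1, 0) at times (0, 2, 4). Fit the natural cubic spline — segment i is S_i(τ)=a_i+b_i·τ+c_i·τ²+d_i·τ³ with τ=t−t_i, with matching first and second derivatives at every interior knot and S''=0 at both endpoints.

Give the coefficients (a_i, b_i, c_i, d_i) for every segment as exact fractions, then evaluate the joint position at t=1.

  seg 0: a=-3 b=9/8 c=0 d=-1/32
  seg 1: a=-1 b=3/4 c=-3/16 d=1/32
S(1) = -61/32

Δ: Δ0=1, Δ1=1/2
row 1: diag=8, rhs=-3; c'=1/4, d'=-3/8
back: M1=-3/8
M: M0=0, M1=-3/8, M2=0
seg 0: a=-3, c=M0/2=0, d=(M1−M0)/(6·2)=-1/32, b=Δ0−h0·(2M0+M1)/6=9/8
seg 1: a=-1, c=M1/2=-3/16, d=(M2−M1)/(6·2)=1/32, b=Δ1−h1·(2M1+M2)/6=3/4
t_q=1 → seg 0, τ=1; S=-3+9/8·τ+0·τ²+-1/32·τ³=-61/32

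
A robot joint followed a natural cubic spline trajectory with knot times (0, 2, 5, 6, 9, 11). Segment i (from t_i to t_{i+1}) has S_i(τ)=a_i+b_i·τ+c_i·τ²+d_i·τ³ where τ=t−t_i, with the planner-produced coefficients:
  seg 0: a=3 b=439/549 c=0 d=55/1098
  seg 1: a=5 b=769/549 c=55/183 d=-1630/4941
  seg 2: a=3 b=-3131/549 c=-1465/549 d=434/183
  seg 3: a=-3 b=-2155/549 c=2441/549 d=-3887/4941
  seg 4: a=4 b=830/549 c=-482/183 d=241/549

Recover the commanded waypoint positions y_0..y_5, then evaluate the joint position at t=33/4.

y_0 = S_0(0) = a_0 = 3
y_1 = S_1(0) = a_1 = 5
y_2 = S_2(0) = a_2 = 3
y_3 = S_3(0) = a_3 = -3
y_4 = S_4(0) = a_4 = 4
y_5 = S_4(2) = 0
t_q=33/4 is in segment 3 (τ=9/4); S_3(τ)=6701/3904

y_0=3 y_1=5 y_2=3 y_3=-3 y_4=4 y_5=0
S(33/4) = 6701/3904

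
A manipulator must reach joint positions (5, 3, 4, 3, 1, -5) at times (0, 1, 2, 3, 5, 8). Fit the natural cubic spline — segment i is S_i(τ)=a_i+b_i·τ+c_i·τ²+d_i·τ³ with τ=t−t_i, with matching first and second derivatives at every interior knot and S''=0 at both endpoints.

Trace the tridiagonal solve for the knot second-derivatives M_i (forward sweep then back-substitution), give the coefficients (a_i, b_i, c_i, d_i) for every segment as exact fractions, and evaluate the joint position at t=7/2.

  seg 0: a=5 b=-589/200 c=0 d=189/200
  seg 1: a=3 b=-11/100 c=567/200 d=-69/40
  seg 2: a=4 b=77/200 c=-117/50 d=191/200
  seg 3: a=3 b=-143/100 c=21/40 d=-31/200
  seg 4: a=1 b=-119/100 c=-81/200 d=9/200
S(7/2) = 767/320

Δ: Δ0=-2, Δ1=1, Δ2=-1, Δ3=-1, Δ4=-2
row 1: diag=4, rhs=18; c'=1/4, d'=9/2
row 2: denom=4−1·1/4=15/4; d'=(-12−1·9/2)/(15/4)=-22/5
row 3: denom=6−1·4/15=86/15; d'=(0−1·-22/5)/(86/15)=33/43
row 4: denom=10−2·15/43=400/43; d'=(-6−2·33/43)/(400/43)=-81/100
back: M4=-81/100
back: M3=33/43−15/43·-81/100=21/20
back: M2=-22/5−4/15·21/20=-117/25
back: M1=9/2−1/4·-117/25=567/100
M: M0=0, M1=567/100, M2=-117/25, M3=21/20, M4=-81/100, M5=0
seg 0: a=5, c=M0/2=0, d=(M1−M0)/(6·1)=189/200, b=Δ0−h0·(2M0+M1)/6=-589/200
seg 1: a=3, c=M1/2=567/200, d=(M2−M1)/(6·1)=-69/40, b=Δ1−h1·(2M1+M2)/6=-11/100
seg 2: a=4, c=M2/2=-117/50, d=(M3−M2)/(6·1)=191/200, b=Δ2−h2·(2M2+M3)/6=77/200
seg 3: a=3, c=M3/2=21/40, d=(M4−M3)/(6·2)=-31/200, b=Δ3−h3·(2M3+M4)/6=-143/100
seg 4: a=1, c=M4/2=-81/200, d=(M5−M4)/(6·3)=9/200, b=Δ4−h4·(2M4+M5)/6=-119/100
t_q=7/2 → seg 3, τ=1/2; S=3+-143/100·τ+21/40·τ²+-31/200·τ³=767/320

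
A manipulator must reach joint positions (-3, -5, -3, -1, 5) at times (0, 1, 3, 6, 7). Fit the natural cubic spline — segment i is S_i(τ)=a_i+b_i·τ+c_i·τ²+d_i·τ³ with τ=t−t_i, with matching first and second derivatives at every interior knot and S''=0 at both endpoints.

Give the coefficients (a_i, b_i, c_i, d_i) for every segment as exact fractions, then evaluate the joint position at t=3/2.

  seg 0: a=-3 b=-3115/1182 c=0 d=751/1182
  seg 1: a=-5 b=-431/591 c=751/394 d=-1231/2364
  seg 2: a=-3 b=382/591 c=-240/197 d=724/1773
  seg 3: a=-1 b=2578/591 c=484/197 d=-484/591
S(3/2) = -31225/6304

Δ: Δ0=-2, Δ1=1, Δ2=2/3, Δ3=6
row 1: diag=6, rhs=18; c'=1/3, d'=3
row 2: denom=10−2·1/3=28/3; d'=(-2−2·3)/(28/3)=-6/7
row 3: denom=8−3·9/28=197/28; d'=(32−3·-6/7)/(197/28)=968/197
back: M3=968/197
back: M2=-6/7−9/28·968/197=-480/197
back: M1=3−1/3·-480/197=751/197
M: M0=0, M1=751/197, M2=-480/197, M3=968/197, M4=0
seg 0: a=-3, c=M0/2=0, d=(M1−M0)/(6·1)=751/1182, b=Δ0−h0·(2M0+M1)/6=-3115/1182
seg 1: a=-5, c=M1/2=751/394, d=(M2−M1)/(6·2)=-1231/2364, b=Δ1−h1·(2M1+M2)/6=-431/591
seg 2: a=-3, c=M2/2=-240/197, d=(M3−M2)/(6·3)=724/1773, b=Δ2−h2·(2M2+M3)/6=382/591
seg 3: a=-1, c=M3/2=484/197, d=(M4−M3)/(6·1)=-484/591, b=Δ3−h3·(2M3+M4)/6=2578/591
t_q=3/2 → seg 1, τ=1/2; S=-5+-431/591·τ+751/394·τ²+-1231/2364·τ³=-31225/6304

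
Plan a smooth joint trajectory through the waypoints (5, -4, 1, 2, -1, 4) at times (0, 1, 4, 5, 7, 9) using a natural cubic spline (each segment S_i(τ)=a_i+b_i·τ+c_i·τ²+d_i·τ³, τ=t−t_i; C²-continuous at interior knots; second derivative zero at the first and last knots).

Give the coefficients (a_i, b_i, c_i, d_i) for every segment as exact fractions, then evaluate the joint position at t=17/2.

Δ: Δ0=-9, Δ1=5/3, Δ2=1, Δ3=-3/2, Δ4=5/2
row 1: diag=8, rhs=64; c'=3/8, d'=8
row 2: denom=8−3·3/8=55/8; d'=(-4−3·8)/(55/8)=-224/55
row 3: denom=6−1·8/55=322/55; d'=(-15−1·-224/55)/(322/55)=-601/322
row 4: denom=8−2·55/161=1178/161; d'=(24−2·-601/322)/(1178/161)=235/62
back: M4=235/62
back: M3=-601/322−55/161·235/62=-98/31
back: M2=-224/55−8/55·-98/31=-112/31
back: M1=8−3/8·-112/31=290/31
M: M0=0, M1=290/31, M2=-112/31, M3=-98/31, M4=235/62, M5=0
seg 0: a=5, c=M0/2=0, d=(M1−M0)/(6·1)=145/93, b=Δ0−h0·(2M0+M1)/6=-982/93
seg 1: a=-4, c=M1/2=145/31, d=(M2−M1)/(6·3)=-67/93, b=Δ1−h1·(2M1+M2)/6=-547/93
seg 2: a=1, c=M2/2=-56/31, d=(M3−M2)/(6·1)=7/93, b=Δ2−h2·(2M2+M3)/6=254/93
seg 3: a=2, c=M3/2=-49/31, d=(M4−M3)/(6·2)=431/744, b=Δ3−h3·(2M3+M4)/6=-61/93
seg 4: a=-1, c=M4/2=235/124, d=(M5−M4)/(6·2)=-235/744, b=Δ4−h4·(2M4+M5)/6=-5/186
t_q=17/2 → seg 4, τ=3/2; S=-1+-5/186·τ+235/124·τ²+-235/744·τ³=4281/1984

  seg 0: a=5 b=-982/93 c=0 d=145/93
  seg 1: a=-4 b=-547/93 c=145/31 d=-67/93
  seg 2: a=1 b=254/93 c=-56/31 d=7/93
  seg 3: a=2 b=-61/93 c=-49/31 d=431/744
  seg 4: a=-1 b=-5/186 c=235/124 d=-235/744
S(17/2) = 4281/1984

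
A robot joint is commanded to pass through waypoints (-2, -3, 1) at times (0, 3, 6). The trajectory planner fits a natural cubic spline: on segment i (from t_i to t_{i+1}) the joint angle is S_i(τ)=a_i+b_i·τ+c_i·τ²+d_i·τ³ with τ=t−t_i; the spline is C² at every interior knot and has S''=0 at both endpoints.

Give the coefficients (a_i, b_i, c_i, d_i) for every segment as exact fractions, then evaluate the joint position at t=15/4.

  seg 0: a=-2 b=-3/4 c=0 d=5/108
  seg 1: a=-3 b=1/2 c=5/12 d=-5/108
S(15/4) = -617/256

Δ: Δ0=-1/3, Δ1=4/3
row 1: diag=12, rhs=10; c'=1/4, d'=5/6
back: M1=5/6
M: M0=0, M1=5/6, M2=0
seg 0: a=-2, c=M0/2=0, d=(M1−M0)/(6·3)=5/108, b=Δ0−h0·(2M0+M1)/6=-3/4
seg 1: a=-3, c=M1/2=5/12, d=(M2−M1)/(6·3)=-5/108, b=Δ1−h1·(2M1+M2)/6=1/2
t_q=15/4 → seg 1, τ=3/4; S=-3+1/2·τ+5/12·τ²+-5/108·τ³=-617/256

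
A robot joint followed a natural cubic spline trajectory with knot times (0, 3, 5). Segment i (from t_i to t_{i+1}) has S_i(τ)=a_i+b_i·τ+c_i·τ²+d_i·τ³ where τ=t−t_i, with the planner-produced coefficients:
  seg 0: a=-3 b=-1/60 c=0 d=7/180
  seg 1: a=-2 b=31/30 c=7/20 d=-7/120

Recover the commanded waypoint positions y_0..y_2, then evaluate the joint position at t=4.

y_0=-3 y_1=-2 y_2=1
S(4) = -27/40

y_0 = S_0(0) = a_0 = -3
y_1 = S_1(0) = a_1 = -2
y_2 = S_1(2) = 1
t_q=4 is in segment 1 (τ=1); S_1(τ)=-27/40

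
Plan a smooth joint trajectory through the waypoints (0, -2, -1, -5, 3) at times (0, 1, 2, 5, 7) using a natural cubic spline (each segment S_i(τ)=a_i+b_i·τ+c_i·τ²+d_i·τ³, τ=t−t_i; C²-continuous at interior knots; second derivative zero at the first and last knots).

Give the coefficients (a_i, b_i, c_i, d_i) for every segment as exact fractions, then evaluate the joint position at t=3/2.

Δ: Δ0=-2, Δ1=1, Δ2=-4/3, Δ3=4
row 1: diag=4, rhs=18; c'=1/4, d'=9/2
row 2: denom=8−1·1/4=31/4; d'=(-14−1·9/2)/(31/4)=-74/31
row 3: denom=10−3·12/31=274/31; d'=(32−3·-74/31)/(274/31)=607/137
back: M3=607/137
back: M2=-74/31−12/31·607/137=-562/137
back: M1=9/2−1/4·-562/137=757/137
M: M0=0, M1=757/137, M2=-562/137, M3=607/137, M4=0
seg 0: a=0, c=M0/2=0, d=(M1−M0)/(6·1)=757/822, b=Δ0−h0·(2M0+M1)/6=-2401/822
seg 1: a=-2, c=M1/2=757/274, d=(M2−M1)/(6·1)=-1319/822, b=Δ1−h1·(2M1+M2)/6=-65/411
seg 2: a=-1, c=M2/2=-281/137, d=(M3−M2)/(6·3)=1169/2466, b=Δ2−h2·(2M2+M3)/6=455/822
seg 3: a=-5, c=M3/2=607/274, d=(M4−M3)/(6·2)=-607/1644, b=Δ3−h3·(2M3+M4)/6=430/411
t_q=3/2 → seg 1, τ=1/2; S=-2+-65/411·τ+757/274·τ²+-1319/822·τ³=-3483/2192

  seg 0: a=0 b=-2401/822 c=0 d=757/822
  seg 1: a=-2 b=-65/411 c=757/274 d=-1319/822
  seg 2: a=-1 b=455/822 c=-281/137 d=1169/2466
  seg 3: a=-5 b=430/411 c=607/274 d=-607/1644
S(3/2) = -3483/2192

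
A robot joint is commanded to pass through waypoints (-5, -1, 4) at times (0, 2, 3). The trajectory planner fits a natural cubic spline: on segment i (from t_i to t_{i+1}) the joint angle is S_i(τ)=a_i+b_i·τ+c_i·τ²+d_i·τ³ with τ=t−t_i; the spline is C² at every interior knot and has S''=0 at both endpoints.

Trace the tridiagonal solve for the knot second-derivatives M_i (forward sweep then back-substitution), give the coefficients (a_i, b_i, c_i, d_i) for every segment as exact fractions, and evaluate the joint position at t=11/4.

Δ: Δ0=2, Δ1=5
row 1: diag=6, rhs=18; c'=1/6, d'=3
back: M1=3
M: M0=0, M1=3, M2=0
seg 0: a=-5, c=M0/2=0, d=(M1−M0)/(6·2)=1/4, b=Δ0−h0·(2M0+M1)/6=1
seg 1: a=-1, c=M1/2=3/2, d=(M2−M1)/(6·1)=-1/2, b=Δ1−h1·(2M1+M2)/6=4
t_q=11/4 → seg 1, τ=3/4; S=-1+4·τ+3/2·τ²+-1/2·τ³=337/128

  seg 0: a=-5 b=1 c=0 d=1/4
  seg 1: a=-1 b=4 c=3/2 d=-1/2
S(11/4) = 337/128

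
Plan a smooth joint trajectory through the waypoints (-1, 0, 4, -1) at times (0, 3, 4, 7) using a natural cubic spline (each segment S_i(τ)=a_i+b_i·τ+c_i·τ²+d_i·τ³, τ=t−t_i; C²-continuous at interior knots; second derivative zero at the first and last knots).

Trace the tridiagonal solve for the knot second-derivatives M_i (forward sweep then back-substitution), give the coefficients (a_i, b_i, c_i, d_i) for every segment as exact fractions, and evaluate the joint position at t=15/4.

  seg 0: a=-1 b=-4/3 c=0 d=5/27
  seg 1: a=0 b=11/3 c=5/3 d=-4/3
  seg 2: a=4 b=3 c=-7/3 d=7/27
S(15/4) = 25/8

Δ: Δ0=1/3, Δ1=4, Δ2=-5/3
row 1: diag=8, rhs=22; c'=1/8, d'=11/4
row 2: denom=8−1·1/8=63/8; d'=(-34−1·11/4)/(63/8)=-14/3
back: M2=-14/3
back: M1=11/4−1/8·-14/3=10/3
M: M0=0, M1=10/3, M2=-14/3, M3=0
seg 0: a=-1, c=M0/2=0, d=(M1−M0)/(6·3)=5/27, b=Δ0−h0·(2M0+M1)/6=-4/3
seg 1: a=0, c=M1/2=5/3, d=(M2−M1)/(6·1)=-4/3, b=Δ1−h1·(2M1+M2)/6=11/3
seg 2: a=4, c=M2/2=-7/3, d=(M3−M2)/(6·3)=7/27, b=Δ2−h2·(2M2+M3)/6=3
t_q=15/4 → seg 1, τ=3/4; S=0+11/3·τ+5/3·τ²+-4/3·τ³=25/8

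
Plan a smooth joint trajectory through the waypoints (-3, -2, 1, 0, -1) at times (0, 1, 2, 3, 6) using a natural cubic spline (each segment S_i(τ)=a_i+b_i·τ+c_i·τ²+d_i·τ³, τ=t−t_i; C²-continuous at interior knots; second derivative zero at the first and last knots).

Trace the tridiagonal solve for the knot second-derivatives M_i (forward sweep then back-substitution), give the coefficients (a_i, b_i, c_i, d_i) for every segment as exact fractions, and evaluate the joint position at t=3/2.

  seg 0: a=-3 b=16/87 c=0 d=71/87
  seg 1: a=-2 b=229/87 c=71/29 d=-181/87
  seg 2: a=1 b=112/87 c=-110/29 d=131/87
  seg 3: a=0 b=-155/87 c=21/29 d=-7/87
S(3/2) = -77/232

Δ: Δ0=1, Δ1=3, Δ2=-1, Δ3=-1/3
row 1: diag=4, rhs=12; c'=1/4, d'=3
row 2: denom=4−1·1/4=15/4; d'=(-24−1·3)/(15/4)=-36/5
row 3: denom=8−1·4/15=116/15; d'=(4−1·-36/5)/(116/15)=42/29
back: M3=42/29
back: M2=-36/5−4/15·42/29=-220/29
back: M1=3−1/4·-220/29=142/29
M: M0=0, M1=142/29, M2=-220/29, M3=42/29, M4=0
seg 0: a=-3, c=M0/2=0, d=(M1−M0)/(6·1)=71/87, b=Δ0−h0·(2M0+M1)/6=16/87
seg 1: a=-2, c=M1/2=71/29, d=(M2−M1)/(6·1)=-181/87, b=Δ1−h1·(2M1+M2)/6=229/87
seg 2: a=1, c=M2/2=-110/29, d=(M3−M2)/(6·1)=131/87, b=Δ2−h2·(2M2+M3)/6=112/87
seg 3: a=0, c=M3/2=21/29, d=(M4−M3)/(6·3)=-7/87, b=Δ3−h3·(2M3+M4)/6=-155/87
t_q=3/2 → seg 1, τ=1/2; S=-2+229/87·τ+71/29·τ²+-181/87·τ³=-77/232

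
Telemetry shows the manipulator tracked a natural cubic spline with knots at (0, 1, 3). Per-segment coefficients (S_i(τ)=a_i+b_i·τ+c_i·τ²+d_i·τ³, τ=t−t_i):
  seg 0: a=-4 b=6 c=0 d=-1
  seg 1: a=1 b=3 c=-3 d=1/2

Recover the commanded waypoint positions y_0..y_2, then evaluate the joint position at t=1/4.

y_0=-4 y_1=1 y_2=-1
S(1/4) = -161/64

y_0 = S_0(0) = a_0 = -4
y_1 = S_1(0) = a_1 = 1
y_2 = S_1(2) = -1
t_q=1/4 is in segment 0 (τ=1/4); S_0(τ)=-161/64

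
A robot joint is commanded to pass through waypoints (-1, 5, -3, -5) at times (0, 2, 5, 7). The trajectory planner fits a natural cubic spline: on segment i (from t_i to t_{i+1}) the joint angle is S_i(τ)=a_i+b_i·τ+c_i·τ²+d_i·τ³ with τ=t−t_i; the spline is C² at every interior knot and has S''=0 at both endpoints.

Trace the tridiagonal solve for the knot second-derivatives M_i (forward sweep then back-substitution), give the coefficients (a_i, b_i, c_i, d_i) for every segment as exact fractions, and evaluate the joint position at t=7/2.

Δ: Δ0=3, Δ1=-8/3, Δ2=-1
row 1: diag=10, rhs=-34; c'=3/10, d'=-17/5
row 2: denom=10−3·3/10=91/10; d'=(10−3·-17/5)/(91/10)=202/91
back: M2=202/91
back: M1=-17/5−3/10·202/91=-370/91
M: M0=0, M1=-370/91, M2=202/91, M3=0
seg 0: a=-1, c=M0/2=0, d=(M1−M0)/(6·2)=-185/546, b=Δ0−h0·(2M0+M1)/6=1189/273
seg 1: a=5, c=M1/2=-185/91, d=(M2−M1)/(6·3)=22/63, b=Δ1−h1·(2M1+M2)/6=79/273
seg 2: a=-3, c=M2/2=101/91, d=(M3−M2)/(6·2)=-101/546, b=Δ2−h2·(2M2+M3)/6=-677/273
t_q=7/2 → seg 1, τ=3/2; S=5+79/273·τ+-185/91·τ²+22/63·τ³=53/26

  seg 0: a=-1 b=1189/273 c=0 d=-185/546
  seg 1: a=5 b=79/273 c=-185/91 d=22/63
  seg 2: a=-3 b=-677/273 c=101/91 d=-101/546
S(7/2) = 53/26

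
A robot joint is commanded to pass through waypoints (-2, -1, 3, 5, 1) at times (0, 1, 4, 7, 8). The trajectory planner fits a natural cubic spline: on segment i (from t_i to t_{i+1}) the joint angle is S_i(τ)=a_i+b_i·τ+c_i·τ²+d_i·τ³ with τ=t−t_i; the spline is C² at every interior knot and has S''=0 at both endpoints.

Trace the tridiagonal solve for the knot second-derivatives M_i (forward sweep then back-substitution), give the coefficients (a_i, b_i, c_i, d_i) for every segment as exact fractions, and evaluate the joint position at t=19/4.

Δ: Δ0=1, Δ1=4/3, Δ2=2/3, Δ3=-4
row 1: diag=8, rhs=2; c'=3/8, d'=1/4
row 2: denom=12−3·3/8=87/8; d'=(-4−3·1/4)/(87/8)=-38/87
row 3: denom=8−3·8/29=208/29; d'=(-28−3·-38/87)/(208/29)=-387/104
back: M3=-387/104
back: M2=-38/87−8/29·-387/104=23/39
back: M1=1/4−3/8·23/39=3/104
M: M0=0, M1=3/104, M2=23/39, M3=-387/104, M4=0
seg 0: a=-2, c=M0/2=0, d=(M1−M0)/(6·1)=1/208, b=Δ0−h0·(2M0+M1)/6=207/208
seg 1: a=-1, c=M1/2=3/208, d=(M2−M1)/(6·3)=175/5616, b=Δ1−h1·(2M1+M2)/6=105/104
seg 2: a=3, c=M2/2=23/78, d=(M3−M2)/(6·3)=-1345/5616, b=Δ2−h2·(2M2+M3)/6=31/16
seg 3: a=5, c=M3/2=-387/208, d=(M4−M3)/(6·1)=129/208, b=Δ3−h3·(2M3+M4)/6=-287/104
t_q=19/4 → seg 2, τ=3/4; S=3+31/16·τ+23/78·τ²+-1345/5616·τ³=60143/13312

  seg 0: a=-2 b=207/208 c=0 d=1/208
  seg 1: a=-1 b=105/104 c=3/208 d=175/5616
  seg 2: a=3 b=31/16 c=23/78 d=-1345/5616
  seg 3: a=5 b=-287/104 c=-387/208 d=129/208
S(19/4) = 60143/13312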